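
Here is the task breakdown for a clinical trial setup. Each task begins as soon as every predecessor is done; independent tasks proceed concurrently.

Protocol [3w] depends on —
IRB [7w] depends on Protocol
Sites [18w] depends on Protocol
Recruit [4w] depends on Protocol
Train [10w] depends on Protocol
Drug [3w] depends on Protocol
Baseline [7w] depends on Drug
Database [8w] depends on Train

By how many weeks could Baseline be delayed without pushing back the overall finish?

8

The longest chain is Protocol→Sites = 3+18 = 21; overall finish 21 weeks.
The longest chain containing Baseline totals 13 weeks.
Slack of Baseline = 14 − 6 = 8 weeks.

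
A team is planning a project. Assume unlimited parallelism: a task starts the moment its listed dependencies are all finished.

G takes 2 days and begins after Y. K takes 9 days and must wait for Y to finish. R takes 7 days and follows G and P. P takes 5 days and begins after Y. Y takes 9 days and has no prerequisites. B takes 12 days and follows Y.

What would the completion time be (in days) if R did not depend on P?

Before: longest chain Y→P→R = 9+5+7 = 21, finish 21.
Without P→R, R's earliest start moves from 14 to 11.
After: Y→B = 9+12 = 21 → 21 days.

21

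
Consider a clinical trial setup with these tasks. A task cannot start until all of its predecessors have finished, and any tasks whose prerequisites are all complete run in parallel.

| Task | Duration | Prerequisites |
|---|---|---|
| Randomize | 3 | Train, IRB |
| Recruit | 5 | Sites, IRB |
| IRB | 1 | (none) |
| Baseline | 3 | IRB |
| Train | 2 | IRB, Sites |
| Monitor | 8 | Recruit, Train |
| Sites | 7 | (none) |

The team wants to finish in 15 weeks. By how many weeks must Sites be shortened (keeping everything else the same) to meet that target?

5

Current finish: 20 weeks; target: 15.
Sites is on every critical path, so each week cut from Sites cuts the finish by one (this holds down to a finish of 14).
Need 20 − 15 = 5 weeks off Sites → Sites becomes 2 weeks, finish becomes 15.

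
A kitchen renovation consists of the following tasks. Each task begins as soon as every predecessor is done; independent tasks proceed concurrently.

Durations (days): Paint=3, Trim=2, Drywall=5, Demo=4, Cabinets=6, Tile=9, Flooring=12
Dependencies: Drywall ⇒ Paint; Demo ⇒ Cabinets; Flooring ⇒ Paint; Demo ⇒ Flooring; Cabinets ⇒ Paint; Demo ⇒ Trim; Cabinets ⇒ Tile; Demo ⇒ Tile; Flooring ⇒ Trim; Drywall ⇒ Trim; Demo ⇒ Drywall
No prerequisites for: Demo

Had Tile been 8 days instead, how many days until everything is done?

Baseline: Demo→Cabinets→Tile = 4+6+9 = 19 → 19 days.
Since Tile is critical, the -1 change carries straight to that chain (now 18 days).
Now Demo→Flooring→Paint = 4+12+3 = 19 is longest, so the finish becomes 19 days.

19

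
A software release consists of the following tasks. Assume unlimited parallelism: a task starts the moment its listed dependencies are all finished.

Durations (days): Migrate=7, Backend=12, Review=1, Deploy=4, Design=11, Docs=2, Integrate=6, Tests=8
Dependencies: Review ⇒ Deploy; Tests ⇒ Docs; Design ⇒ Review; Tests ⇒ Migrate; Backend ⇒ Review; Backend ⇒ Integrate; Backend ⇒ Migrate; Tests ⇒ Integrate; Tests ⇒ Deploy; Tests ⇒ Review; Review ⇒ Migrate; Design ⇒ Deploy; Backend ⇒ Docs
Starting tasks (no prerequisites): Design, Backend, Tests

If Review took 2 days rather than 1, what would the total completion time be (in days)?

Baseline: Backend→Review→Migrate = 12+1+7 = 20 → 20 days.
Review is on the critical path; changing it to 2 makes that path 21 days.
The critical path is still Backend→Review→Migrate; finish is now 21 days.

21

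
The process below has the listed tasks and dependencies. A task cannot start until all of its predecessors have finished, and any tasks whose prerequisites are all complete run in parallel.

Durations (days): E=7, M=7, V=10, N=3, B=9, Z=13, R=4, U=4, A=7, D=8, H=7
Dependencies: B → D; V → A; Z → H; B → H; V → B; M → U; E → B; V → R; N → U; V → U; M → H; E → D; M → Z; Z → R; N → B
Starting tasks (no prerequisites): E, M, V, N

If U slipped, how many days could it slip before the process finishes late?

13

The longest chain is M→Z→H = 7+13+7 = 27; overall finish 27 days.
U finishes as early as 14 and must finish by 27.
Slack of U = 23 − 10 = 13 days.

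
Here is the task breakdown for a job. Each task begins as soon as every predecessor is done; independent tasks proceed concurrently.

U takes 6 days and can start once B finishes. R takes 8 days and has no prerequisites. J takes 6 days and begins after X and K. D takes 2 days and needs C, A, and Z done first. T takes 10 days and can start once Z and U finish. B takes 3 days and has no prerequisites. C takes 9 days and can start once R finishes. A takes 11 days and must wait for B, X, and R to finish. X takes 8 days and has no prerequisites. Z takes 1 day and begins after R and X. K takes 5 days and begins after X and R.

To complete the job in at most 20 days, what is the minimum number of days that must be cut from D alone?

Current finish: 21 days; target: 20.
D is on every critical path, so each day cut from D cuts the finish by one (this holds down to a finish of 20).
Need 21 − 20 = 1 day off D → D becomes 1 day, finish becomes 20.

1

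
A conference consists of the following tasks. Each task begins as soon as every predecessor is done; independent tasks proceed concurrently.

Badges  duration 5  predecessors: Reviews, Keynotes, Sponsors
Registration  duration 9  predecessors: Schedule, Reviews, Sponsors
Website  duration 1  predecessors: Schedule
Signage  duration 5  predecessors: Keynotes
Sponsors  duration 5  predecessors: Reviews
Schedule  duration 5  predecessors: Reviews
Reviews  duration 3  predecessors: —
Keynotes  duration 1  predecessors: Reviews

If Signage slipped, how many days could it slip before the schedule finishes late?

Reviews→Schedule→Registration = 3+5+9 = 17 sets the makespan at 17 days.
The longest chain containing Signage totals 9 days.
Slack of Signage = 12 − 4 = 8 days.

8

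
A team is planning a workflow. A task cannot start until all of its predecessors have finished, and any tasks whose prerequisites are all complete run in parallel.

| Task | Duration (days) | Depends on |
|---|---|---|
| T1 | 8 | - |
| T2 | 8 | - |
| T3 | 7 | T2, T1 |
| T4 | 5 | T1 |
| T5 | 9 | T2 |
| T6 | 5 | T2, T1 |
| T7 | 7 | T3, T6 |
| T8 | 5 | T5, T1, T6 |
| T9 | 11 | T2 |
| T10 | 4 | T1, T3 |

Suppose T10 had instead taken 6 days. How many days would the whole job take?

As given, the longest chain is T1→T3→T7 = 8+7+7 = 22, so the finish is 22 days.
T10 has 3 days of float (longest path through it is 19).
The critical path is still T1→T3→T7; finish is now 22 days.

22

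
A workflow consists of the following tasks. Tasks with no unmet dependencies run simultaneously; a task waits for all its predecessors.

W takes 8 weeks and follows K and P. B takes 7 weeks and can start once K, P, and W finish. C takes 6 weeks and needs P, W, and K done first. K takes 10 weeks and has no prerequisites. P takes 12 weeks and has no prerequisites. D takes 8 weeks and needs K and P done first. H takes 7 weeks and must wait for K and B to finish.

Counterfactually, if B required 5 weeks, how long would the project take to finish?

32

Critical path before the change: P→W→B→H = 12+8+7+7 = 34 giving 34 weeks.
B is on the critical path; changing it to 5 makes that path 32 weeks.
No other chain overtakes it, so the finish is 32 weeks.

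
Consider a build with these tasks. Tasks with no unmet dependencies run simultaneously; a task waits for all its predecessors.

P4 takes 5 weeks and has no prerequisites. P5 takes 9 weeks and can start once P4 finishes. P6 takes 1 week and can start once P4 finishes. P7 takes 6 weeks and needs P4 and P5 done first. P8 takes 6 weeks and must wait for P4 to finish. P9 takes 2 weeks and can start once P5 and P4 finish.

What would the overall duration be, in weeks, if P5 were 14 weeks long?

Actual critical path: P4→P5→P7 = 5+9+6 = 20 ⇒ 20 weeks.
P5 is on the critical path; changing it to 14 makes that path 25 weeks.
No other chain overtakes it, so the finish is 25 weeks.

25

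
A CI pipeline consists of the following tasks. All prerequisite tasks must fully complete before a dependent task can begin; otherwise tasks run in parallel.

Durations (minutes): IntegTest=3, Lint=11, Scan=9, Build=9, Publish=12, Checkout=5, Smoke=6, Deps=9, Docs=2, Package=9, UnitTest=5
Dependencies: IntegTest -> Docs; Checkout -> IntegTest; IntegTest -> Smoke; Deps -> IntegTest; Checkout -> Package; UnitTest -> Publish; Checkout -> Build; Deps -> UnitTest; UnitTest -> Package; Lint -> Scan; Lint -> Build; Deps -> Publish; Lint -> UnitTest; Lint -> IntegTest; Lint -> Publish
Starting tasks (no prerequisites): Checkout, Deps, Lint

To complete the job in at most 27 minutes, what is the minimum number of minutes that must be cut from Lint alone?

Current finish: 28 minutes; target: 27.
Lint is on every critical path, so each minute cut from Lint cuts the finish by one (this holds down to a finish of 26).
Need 28 − 27 = 1 minute off Lint → Lint becomes 10 minutes, finish becomes 27.

1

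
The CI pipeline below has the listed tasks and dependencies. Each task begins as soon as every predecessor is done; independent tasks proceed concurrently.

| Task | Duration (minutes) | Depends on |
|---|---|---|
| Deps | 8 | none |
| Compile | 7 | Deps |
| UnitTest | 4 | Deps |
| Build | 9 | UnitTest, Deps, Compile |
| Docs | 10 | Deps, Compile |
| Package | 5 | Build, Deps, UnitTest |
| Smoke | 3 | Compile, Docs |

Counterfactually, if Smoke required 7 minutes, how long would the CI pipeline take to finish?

32

Baseline: Deps→Compile→Build→Package = 8+7+9+5 = 29 → 29 minutes.
Smoke is off the critical path — its longest chain is 28 minutes, giving 1 of slack.
New critical path: Deps→Compile→Docs→Smoke = 8+7+10+7 = 32 ⇒ 32 minutes.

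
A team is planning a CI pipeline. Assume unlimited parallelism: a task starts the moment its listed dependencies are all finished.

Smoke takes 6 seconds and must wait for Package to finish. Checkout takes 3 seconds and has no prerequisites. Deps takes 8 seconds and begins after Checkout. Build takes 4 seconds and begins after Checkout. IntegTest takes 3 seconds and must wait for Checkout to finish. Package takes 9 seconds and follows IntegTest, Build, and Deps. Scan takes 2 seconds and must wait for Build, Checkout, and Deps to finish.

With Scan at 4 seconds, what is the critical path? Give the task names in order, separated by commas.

Baseline: Checkout→Deps→Package→Smoke = 3+8+9+6 = 26 → 26 seconds.
Scan is off the critical path — its longest chain is 13 seconds, giving 13 of slack.
That remains the longest chain; total 26 seconds.

Checkout, Deps, Package, Smoke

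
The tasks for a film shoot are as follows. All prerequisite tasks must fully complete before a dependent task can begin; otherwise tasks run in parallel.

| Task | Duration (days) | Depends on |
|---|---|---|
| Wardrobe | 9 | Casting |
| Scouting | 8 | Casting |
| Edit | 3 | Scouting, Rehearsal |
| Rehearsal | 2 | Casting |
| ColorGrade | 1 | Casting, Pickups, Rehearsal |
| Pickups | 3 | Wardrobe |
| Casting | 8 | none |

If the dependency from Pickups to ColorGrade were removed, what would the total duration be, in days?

20

Before: longest chain Casting→Wardrobe→Pickups→ColorGrade = 8+9+3+1 = 21, finish 21.
Without Pickups→ColorGrade, ColorGrade's earliest start moves from 20 to 10.
After: Casting→Wardrobe→Pickups = 8+9+3 = 20 → 20 days.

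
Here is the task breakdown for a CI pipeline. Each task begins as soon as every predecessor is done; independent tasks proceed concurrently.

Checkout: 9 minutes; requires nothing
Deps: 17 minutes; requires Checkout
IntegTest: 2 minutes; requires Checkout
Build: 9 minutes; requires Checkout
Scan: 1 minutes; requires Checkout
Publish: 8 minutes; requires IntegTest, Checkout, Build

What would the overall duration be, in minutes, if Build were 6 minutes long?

26

Critical path before the change: Checkout→Build→Publish = 9+9+8 = 26 giving 26 minutes.
Build lies on that path, so at 6 minutes the path becomes 23 minutes.
The binding chain switches to Checkout→Deps = 9+17 = 26; finish 26 minutes.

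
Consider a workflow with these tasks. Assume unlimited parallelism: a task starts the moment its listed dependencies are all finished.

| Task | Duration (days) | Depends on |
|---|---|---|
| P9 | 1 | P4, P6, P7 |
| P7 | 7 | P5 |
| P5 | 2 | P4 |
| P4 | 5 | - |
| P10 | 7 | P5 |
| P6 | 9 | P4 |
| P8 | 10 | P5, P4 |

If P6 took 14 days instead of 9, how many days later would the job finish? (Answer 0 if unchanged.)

3

Actual critical path: P4→P5→P8 = 5+2+10 = 17 ⇒ 17 days.
The longest path through P6 is only 15 days, so P6 has float 2.
The binding chain switches to P4→P6→P9 = 5+14+1 = 20; finish 20 days.
Change in finish: 20 − 17 = +3 days.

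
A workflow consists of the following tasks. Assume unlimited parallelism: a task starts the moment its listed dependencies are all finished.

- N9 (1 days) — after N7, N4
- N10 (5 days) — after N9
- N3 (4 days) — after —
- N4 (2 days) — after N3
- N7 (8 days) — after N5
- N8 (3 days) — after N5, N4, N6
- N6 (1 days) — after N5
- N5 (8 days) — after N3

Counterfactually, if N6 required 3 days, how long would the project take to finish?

Baseline: N3→N5→N7→N9→N10 = 4+8+8+1+5 = 26 → 26 days.
N6 is off the critical path — its longest chain is 16 days, giving 10 of slack.
No other chain overtakes it, so the finish is 26 days.

26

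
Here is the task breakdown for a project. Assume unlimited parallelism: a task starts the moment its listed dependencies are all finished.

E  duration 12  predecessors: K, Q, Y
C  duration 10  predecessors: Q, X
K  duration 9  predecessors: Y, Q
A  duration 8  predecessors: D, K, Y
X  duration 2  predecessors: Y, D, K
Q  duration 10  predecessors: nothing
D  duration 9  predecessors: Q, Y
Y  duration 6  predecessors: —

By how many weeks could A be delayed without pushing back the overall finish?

4

Critical path: Q→K→E = 10+9+12 = 31, so the finish is 31 weeks.
The longest chain containing A totals 27 weeks.
Slack of A = 23 − 19 = 4 weeks.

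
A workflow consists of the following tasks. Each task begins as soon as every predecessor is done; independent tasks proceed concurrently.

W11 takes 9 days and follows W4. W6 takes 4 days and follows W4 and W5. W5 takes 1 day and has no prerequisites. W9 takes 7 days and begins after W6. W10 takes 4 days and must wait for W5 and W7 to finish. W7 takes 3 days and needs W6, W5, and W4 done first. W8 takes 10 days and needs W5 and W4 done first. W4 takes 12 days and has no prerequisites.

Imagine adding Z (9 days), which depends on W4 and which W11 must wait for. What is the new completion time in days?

Originally the schedule takes 23 days.
With Z inserted, W11 now waits for max(W4, Z).
New critical path: W4→Z→W11 = 12+9+9 = 30 ⇒ 30 days.

30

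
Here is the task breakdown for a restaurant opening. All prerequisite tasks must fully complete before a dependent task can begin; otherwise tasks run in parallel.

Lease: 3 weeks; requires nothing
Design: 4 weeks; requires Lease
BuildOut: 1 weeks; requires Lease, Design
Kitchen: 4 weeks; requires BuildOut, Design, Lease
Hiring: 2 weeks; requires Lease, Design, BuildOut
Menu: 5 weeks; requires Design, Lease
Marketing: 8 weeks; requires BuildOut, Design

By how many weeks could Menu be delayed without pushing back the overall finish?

4

The longest chain is Lease→Design→BuildOut→Marketing = 3+4+1+8 = 16; overall finish 16 weeks.
Menu finishes as early as 12 and must finish by 16.
Float = 16 − 12 = 4.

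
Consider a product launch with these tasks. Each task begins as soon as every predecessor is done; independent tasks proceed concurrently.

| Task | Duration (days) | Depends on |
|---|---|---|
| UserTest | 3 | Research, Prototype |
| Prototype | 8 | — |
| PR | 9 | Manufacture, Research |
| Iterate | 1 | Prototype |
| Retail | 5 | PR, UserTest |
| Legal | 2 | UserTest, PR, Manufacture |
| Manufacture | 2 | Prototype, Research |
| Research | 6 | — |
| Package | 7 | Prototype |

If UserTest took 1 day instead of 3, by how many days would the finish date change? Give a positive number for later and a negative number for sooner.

0

As given, the longest chain is Prototype→Manufacture→PR→Retail = 8+2+9+5 = 24, so the finish is 24 days.
UserTest has 8 days of float (longest path through it is 16).
The critical path is still Prototype→Manufacture→PR→Retail; finish is now 24 days.
Change in finish: 24 − 24 = +0 days.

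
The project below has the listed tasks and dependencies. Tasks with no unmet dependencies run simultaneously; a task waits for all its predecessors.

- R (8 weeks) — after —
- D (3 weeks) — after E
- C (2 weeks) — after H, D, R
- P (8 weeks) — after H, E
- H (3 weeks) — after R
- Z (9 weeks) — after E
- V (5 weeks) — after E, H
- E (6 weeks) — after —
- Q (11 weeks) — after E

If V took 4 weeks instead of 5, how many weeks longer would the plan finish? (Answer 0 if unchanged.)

0

As given, the longest chain is R→H→P = 8+3+8 = 19, so the finish is 19 weeks.
The longest path through V is only 16 weeks, so V has float 3.
The critical path is still R→H→P; finish is now 19 weeks.
Change in finish: 19 − 19 = +0 weeks.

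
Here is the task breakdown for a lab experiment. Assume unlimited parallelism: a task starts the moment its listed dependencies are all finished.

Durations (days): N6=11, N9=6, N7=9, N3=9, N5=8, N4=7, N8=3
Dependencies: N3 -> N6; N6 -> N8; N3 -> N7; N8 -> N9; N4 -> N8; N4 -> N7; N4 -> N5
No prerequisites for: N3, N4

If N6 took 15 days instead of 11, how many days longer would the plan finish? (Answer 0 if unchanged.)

The binding path is N3→N6→N8→N9 = 9+11+3+6 = 29; finish at 29 days.
Since N6 is critical, the +4 change carries straight to that chain (now 33 days).
That remains the longest chain; total 33 days.
Change in finish: 33 − 29 = +4 days.

4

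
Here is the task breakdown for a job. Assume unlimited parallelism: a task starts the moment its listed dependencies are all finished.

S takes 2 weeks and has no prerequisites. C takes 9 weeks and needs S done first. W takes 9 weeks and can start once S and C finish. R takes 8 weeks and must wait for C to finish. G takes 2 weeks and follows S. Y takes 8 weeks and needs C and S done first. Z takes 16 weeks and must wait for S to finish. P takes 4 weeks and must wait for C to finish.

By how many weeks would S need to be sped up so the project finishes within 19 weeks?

1

Current finish: 20 weeks; target: 19.
S is on every critical path, so each week cut from S cuts the finish by one (this holds down to a finish of 19).
Need 20 − 19 = 1 week off S → S becomes 1 week, finish becomes 19.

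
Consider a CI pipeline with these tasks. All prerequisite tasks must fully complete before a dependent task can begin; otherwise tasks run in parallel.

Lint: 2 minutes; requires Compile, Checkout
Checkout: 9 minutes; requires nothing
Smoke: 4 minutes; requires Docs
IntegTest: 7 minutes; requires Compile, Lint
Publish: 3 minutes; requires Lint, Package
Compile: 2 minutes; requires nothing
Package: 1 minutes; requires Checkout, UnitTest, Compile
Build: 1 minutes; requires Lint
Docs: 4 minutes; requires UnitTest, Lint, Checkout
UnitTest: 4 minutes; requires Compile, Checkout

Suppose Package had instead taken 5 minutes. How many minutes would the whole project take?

21

Critical path before the change: Checkout→UnitTest→Docs→Smoke = 9+4+4+4 = 21 giving 21 minutes.
The longest path through Package is only 17 minutes, so Package has float 4.
That remains the longest chain; total 21 minutes.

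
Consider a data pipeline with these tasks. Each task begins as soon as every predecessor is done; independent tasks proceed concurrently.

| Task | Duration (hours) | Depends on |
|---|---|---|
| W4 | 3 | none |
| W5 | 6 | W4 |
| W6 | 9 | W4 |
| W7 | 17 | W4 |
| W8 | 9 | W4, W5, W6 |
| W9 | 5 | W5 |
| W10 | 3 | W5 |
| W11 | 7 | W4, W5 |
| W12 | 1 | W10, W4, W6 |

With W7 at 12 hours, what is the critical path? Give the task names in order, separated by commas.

Baseline: W4→W6→W8 = 3+9+9 = 21 → 21 hours.
The longest path through W7 is only 20 hours, so W7 has float 1.
The critical path is still W4→W6→W8; finish is now 21 hours.

W4, W6, W8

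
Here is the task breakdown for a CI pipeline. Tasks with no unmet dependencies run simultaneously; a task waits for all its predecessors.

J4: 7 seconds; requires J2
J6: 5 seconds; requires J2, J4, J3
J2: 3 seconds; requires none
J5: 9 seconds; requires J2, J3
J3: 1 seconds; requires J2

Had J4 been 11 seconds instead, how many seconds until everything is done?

As given, the longest chain is J2→J4→J6 = 3+7+5 = 15, so the finish is 15 seconds.
J4 is on the critical path; changing it to 11 makes that path 19 seconds.
The critical path is still J2→J4→J6; finish is now 19 seconds.

19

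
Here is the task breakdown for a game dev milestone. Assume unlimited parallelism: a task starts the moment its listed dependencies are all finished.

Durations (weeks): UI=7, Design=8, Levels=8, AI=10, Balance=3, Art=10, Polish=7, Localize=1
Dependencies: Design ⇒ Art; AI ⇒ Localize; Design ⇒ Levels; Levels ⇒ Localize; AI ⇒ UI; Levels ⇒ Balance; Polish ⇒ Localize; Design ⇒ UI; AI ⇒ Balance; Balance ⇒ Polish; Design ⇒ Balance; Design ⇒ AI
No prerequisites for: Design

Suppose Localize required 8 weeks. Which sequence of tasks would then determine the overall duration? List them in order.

As given, the longest chain is Design→AI→Balance→Polish→Localize = 8+10+3+7+1 = 29, so the finish is 29 weeks.
Since Localize is critical, the +7 change carries straight to that chain (now 36 weeks).
The critical path is still Design→AI→Balance→Polish→Localize; finish is now 36 weeks.

Design, AI, Balance, Polish, Localize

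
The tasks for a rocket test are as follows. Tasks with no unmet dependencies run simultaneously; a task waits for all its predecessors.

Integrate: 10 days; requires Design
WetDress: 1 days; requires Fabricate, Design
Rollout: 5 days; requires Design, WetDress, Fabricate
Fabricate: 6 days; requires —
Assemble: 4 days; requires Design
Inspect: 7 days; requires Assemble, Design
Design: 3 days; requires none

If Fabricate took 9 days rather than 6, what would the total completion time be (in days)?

15

As given, the longest chain is Design→Assemble→Inspect = 3+4+7 = 14, so the finish is 14 days.
Fabricate has 2 days of float (longest path through it is 12).
Now Fabricate→WetDress→Rollout = 9+1+5 = 15 is longest, so the finish becomes 15 days.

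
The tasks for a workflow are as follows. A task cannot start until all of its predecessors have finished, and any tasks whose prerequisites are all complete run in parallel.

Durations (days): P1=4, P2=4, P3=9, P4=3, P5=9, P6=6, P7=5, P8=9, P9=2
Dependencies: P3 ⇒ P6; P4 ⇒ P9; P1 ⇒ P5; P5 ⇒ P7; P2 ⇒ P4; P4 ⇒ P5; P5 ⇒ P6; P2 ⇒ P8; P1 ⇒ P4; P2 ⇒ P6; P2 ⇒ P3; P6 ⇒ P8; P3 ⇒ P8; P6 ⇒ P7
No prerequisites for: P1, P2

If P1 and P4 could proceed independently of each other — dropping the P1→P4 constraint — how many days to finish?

31

Before: longest chain P1→P4→P5→P6→P8 = 4+3+9+6+9 = 31, finish 31.
Dropping P1→P4 doesn't change P4's earliest start (4); another predecessor still binds.
New critical path: P2→P4→P5→P6→P8 = 4+3+9+6+9 = 31 ⇒ 31 days.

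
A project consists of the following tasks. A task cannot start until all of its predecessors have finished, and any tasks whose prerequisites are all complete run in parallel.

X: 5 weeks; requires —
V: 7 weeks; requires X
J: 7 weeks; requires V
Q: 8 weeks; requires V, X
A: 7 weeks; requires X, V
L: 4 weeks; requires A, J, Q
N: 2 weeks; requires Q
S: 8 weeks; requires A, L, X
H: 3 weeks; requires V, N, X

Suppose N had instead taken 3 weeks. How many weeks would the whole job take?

32

Actual critical path: X→V→Q→L→S = 5+7+8+4+8 = 32 ⇒ 32 weeks.
N is off the critical path — its longest chain is 25 weeks, giving 7 of slack.
That remains the longest chain; total 32 weeks.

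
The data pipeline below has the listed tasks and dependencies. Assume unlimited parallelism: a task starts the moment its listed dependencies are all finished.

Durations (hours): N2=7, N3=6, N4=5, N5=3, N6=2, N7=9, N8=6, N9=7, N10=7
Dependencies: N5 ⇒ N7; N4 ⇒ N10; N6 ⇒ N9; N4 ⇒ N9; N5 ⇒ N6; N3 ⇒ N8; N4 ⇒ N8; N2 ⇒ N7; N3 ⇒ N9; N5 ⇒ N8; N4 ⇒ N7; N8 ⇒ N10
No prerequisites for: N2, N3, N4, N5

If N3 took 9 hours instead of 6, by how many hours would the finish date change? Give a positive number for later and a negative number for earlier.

Baseline: N3→N8→N10 = 6+6+7 = 19 → 19 hours.
N3 lies on that path, so at 9 hours the path becomes 22 hours.
That remains the longest chain; total 22 hours.
Change in finish: 22 − 19 = +3 hours.

3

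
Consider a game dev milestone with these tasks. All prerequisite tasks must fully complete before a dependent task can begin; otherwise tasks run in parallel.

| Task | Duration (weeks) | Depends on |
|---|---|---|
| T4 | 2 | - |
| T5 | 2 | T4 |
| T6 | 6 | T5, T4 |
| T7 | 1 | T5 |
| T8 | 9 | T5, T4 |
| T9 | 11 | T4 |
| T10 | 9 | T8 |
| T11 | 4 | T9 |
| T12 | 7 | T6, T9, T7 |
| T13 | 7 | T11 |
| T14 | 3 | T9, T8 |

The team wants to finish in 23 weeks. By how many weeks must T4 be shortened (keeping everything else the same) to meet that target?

Current finish: 24 weeks; target: 23.
T4 is on every critical path, so each week cut from T4 cuts the finish by one (this holds down to a finish of 23).
Need 24 − 23 = 1 week off T4 → T4 becomes 1 week, finish becomes 23.

1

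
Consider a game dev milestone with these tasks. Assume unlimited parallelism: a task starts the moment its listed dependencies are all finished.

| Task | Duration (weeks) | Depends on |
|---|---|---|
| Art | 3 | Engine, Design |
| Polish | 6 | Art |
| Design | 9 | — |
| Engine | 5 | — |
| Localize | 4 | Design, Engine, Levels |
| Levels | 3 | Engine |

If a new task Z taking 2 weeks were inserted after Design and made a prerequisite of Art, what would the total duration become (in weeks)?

Originally the schedule takes 18 weeks.
With Z inserted, Art now waits for max(Engine, Design, Z).
New critical path: Design→Z→Art→Polish = 9+2+3+6 = 20 ⇒ 20 weeks.

20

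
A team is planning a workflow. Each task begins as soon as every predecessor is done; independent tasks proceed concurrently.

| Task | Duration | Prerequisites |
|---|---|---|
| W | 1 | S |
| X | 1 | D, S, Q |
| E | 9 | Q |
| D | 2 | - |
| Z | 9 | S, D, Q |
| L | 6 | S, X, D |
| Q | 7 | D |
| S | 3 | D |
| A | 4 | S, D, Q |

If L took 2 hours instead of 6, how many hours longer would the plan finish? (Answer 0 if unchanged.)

Baseline: D→Q→Z = 2+7+9 = 18 → 18 hours.
L is off the critical path — its longest chain is 16 hours, giving 2 of slack.
No other chain overtakes it, so the finish is 18 hours.
Change in finish: 18 − 18 = +0 hours.

0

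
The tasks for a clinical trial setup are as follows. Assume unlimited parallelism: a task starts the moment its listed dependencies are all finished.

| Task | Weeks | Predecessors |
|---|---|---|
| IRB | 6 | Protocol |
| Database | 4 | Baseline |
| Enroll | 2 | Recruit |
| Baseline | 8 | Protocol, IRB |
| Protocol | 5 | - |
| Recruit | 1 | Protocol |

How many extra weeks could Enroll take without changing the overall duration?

The longest chain is Protocol→IRB→Baseline→Database = 5+6+8+4 = 23; overall finish 23 weeks.
The longest chain containing Enroll totals 8 weeks.
Float = 23 − 8 = 15.

15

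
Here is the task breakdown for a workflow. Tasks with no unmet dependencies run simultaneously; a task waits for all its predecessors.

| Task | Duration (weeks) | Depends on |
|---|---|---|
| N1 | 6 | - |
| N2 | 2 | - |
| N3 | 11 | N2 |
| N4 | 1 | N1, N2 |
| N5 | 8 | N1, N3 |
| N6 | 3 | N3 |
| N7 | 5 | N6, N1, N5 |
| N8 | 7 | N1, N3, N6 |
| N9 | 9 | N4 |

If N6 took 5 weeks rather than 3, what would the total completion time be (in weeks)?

Critical path before the change: N2→N3→N5→N7 = 2+11+8+5 = 26 giving 26 weeks.
N6 is off the critical path — its longest chain is 23 weeks, giving 3 of slack.
The critical path is still N2→N3→N5→N7; finish is now 26 weeks.

26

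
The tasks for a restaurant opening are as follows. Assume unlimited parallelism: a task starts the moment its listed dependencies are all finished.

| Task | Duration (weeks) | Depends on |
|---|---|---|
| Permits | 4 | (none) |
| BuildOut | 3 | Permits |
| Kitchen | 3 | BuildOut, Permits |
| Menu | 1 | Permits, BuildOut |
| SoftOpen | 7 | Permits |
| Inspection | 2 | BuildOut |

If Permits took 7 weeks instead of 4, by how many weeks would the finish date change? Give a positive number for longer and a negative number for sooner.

Actual critical path: Permits→SoftOpen = 4+7 = 11 ⇒ 11 weeks.
Since Permits is critical, the +3 change carries straight to that chain (now 14 weeks).
That remains the longest chain; total 14 weeks.
Change in finish: 14 − 11 = +3 weeks.

3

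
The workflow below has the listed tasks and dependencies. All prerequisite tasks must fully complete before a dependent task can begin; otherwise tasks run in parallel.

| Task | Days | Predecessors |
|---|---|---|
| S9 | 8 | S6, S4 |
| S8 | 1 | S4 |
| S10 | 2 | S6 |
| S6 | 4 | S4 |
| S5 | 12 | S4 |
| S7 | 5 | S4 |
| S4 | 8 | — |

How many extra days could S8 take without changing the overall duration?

Critical path: S4→S5 = 8+12 = 20, so the finish is 20 days.
Longest path through S8: 9 days (earliest finish 9, latest finish 20).
Slack of S8 = 19 − 8 = 11 days.

11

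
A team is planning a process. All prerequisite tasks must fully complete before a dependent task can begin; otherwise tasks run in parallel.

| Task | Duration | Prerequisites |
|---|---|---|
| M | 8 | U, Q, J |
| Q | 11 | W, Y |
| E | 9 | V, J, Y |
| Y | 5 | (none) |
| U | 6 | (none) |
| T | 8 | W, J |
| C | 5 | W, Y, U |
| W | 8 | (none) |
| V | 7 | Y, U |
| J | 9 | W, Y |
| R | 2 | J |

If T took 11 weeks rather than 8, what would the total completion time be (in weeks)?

As given, the longest chain is W→Q→M = 8+11+8 = 27, so the finish is 27 weeks.
T has 2 weeks of float (longest path through it is 25).
Now W→J→T = 8+9+11 = 28 is longest, so the finish becomes 28 weeks.

28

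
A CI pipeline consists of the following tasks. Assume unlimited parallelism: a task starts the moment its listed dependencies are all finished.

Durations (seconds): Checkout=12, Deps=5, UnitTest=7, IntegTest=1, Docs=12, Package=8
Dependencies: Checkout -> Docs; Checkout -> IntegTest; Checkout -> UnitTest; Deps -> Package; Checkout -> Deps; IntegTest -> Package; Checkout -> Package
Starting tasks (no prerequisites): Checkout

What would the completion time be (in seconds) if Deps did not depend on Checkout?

24

With the dependency in place, Checkout→Deps→Package = 12+5+8 = 25 sets the finish at 25 seconds.
Without Checkout→Deps, Deps's earliest start moves from 12 to 0.
The longest chain is now Checkout→Docs = 12+12 = 24, so the project takes 24 seconds.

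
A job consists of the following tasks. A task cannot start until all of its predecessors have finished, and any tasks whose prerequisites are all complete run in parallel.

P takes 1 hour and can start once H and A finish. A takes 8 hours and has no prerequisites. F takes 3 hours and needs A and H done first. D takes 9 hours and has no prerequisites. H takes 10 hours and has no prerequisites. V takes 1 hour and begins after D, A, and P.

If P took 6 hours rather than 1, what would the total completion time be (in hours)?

17

Actual critical path: H→F = 10+3 = 13 ⇒ 13 hours.
The longest path through P is only 12 hours, so P has float 1.
New critical path: H→P→V = 10+6+1 = 17 ⇒ 17 hours.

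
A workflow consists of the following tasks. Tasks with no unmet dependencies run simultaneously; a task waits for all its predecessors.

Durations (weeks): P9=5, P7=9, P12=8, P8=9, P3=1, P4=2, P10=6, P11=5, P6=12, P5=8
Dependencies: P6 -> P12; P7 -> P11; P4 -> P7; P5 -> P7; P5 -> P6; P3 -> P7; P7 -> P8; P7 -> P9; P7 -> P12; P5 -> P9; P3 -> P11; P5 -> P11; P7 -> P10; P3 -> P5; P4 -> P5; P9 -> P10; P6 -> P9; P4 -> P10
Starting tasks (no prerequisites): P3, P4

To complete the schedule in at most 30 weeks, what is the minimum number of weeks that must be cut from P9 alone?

3

Current finish: 33 weeks; target: 30.
P9 is on every critical path, so each week cut from P9 cuts the finish by one (this holds down to a finish of 30).
Need 33 − 30 = 3 weeks off P9 → P9 becomes 2 weeks, finish becomes 30.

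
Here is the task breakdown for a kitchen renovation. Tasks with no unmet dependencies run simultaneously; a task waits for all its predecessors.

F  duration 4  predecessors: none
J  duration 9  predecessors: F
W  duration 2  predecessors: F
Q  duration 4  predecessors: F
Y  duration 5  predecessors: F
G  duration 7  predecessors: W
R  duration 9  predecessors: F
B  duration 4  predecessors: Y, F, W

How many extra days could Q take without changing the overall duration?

F→J = 4+9 = 13 sets the makespan at 13 days.
The longest chain containing Q totals 8 days.
Float = 13 − 8 = 5.

5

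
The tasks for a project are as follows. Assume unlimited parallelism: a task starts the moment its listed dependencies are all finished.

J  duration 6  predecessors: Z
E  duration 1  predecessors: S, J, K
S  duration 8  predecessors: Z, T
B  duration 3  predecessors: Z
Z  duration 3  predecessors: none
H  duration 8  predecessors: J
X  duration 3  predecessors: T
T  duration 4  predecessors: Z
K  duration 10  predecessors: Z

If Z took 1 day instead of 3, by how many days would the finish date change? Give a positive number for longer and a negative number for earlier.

-2

Actual critical path: Z→J→H = 3+6+8 = 17 ⇒ 17 days.
Z is on the critical path; changing it to 1 makes that path 15 days.
That remains the longest chain; total 15 days.
Change in finish: 15 − 17 = -2 days.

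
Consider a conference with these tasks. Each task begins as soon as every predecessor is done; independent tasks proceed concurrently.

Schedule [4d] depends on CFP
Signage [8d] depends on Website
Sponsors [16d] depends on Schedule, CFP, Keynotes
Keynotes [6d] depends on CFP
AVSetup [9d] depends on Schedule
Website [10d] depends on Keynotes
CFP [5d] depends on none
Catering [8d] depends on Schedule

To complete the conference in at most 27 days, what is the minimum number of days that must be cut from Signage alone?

Current finish: 29 days; target: 27.
Signage is on every critical path, so each day cut from Signage cuts the finish by one (this holds down to a finish of 27).
Need 29 − 27 = 2 days off Signage → Signage becomes 6 days, finish becomes 27.

2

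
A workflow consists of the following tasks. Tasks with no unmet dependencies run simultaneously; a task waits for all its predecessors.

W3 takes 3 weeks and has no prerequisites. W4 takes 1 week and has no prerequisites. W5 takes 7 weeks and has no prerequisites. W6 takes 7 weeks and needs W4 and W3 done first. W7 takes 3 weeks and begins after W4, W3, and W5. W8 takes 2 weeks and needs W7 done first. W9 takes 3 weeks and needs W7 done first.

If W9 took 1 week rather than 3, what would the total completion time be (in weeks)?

Baseline: W5→W7→W9 = 7+3+3 = 13 → 13 weeks.
W9 lies on that path, so at 1 week the path becomes 11 weeks.
The binding chain switches to W5→W7→W8 = 7+3+2 = 12; finish 12 weeks.

12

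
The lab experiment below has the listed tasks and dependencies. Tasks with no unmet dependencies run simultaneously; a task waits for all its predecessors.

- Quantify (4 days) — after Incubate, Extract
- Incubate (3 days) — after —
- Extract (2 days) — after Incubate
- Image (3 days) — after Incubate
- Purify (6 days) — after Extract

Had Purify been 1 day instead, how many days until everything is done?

As given, the longest chain is Incubate→Extract→Purify = 3+2+6 = 11, so the finish is 11 days.
Purify is on the critical path; changing it to 1 makes that path 6 days.
Now Incubate→Extract→Quantify = 3+2+4 = 9 is longest, so the finish becomes 9 days.

9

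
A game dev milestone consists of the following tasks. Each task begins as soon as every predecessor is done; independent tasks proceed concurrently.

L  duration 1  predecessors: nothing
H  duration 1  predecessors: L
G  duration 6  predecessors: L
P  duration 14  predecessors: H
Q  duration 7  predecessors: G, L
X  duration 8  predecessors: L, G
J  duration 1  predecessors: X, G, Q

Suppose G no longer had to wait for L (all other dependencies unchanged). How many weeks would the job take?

Before: longest chain L→H→P = 1+1+14 = 16, finish 16.
Without L→G, G's earliest start moves from 1 to 0.
The longest chain is now L→H→P = 1+1+14 = 16, so the job takes 16 weeks.

16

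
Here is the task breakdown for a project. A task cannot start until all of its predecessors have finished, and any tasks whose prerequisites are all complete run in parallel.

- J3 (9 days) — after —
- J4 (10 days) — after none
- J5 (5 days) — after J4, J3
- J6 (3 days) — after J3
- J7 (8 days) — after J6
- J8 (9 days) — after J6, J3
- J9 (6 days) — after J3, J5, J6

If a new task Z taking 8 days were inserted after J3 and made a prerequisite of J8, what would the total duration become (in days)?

Originally the plan takes 21 days.
With Z inserted, J8 now waits for max(J6, J3, Z).
New critical path: J3→Z→J8 = 9+8+9 = 26 ⇒ 26 days.

26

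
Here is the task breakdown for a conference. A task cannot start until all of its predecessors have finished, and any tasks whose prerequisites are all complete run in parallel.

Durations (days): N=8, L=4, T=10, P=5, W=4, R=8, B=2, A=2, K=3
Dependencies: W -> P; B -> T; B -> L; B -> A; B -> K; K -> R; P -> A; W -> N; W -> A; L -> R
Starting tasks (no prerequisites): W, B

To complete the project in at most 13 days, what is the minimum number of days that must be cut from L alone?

1

Current finish: 14 days; target: 13.
L is on every critical path, so each day cut from L cuts the finish by one (this holds down to a finish of 13).
Need 14 − 13 = 1 day off L → L becomes 3 days, finish becomes 13.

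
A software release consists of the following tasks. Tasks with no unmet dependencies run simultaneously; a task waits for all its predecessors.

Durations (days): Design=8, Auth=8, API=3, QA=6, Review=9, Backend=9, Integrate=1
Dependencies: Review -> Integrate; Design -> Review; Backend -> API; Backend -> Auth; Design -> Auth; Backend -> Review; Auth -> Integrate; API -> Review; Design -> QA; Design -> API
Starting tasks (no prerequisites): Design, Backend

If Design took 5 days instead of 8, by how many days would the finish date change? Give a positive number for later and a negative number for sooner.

The binding path is Backend→API→Review→Integrate = 9+3+9+1 = 22; finish at 22 days.
Design has 1 day of float (longest path through it is 21).
That remains the longest chain; total 22 days.
Change in finish: 22 − 22 = +0 days.

0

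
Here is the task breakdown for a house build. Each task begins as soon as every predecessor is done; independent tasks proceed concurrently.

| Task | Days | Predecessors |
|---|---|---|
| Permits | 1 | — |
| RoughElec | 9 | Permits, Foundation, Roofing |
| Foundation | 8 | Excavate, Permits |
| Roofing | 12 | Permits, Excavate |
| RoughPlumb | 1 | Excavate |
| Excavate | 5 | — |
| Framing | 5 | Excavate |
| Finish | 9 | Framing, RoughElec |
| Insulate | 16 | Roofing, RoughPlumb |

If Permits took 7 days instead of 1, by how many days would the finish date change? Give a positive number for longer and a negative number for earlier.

Baseline: Excavate→Roofing→RoughElec→Finish = 5+12+9+9 = 35 → 35 days.
Permits is off the critical path — its longest chain is 31 days, giving 4 of slack.
Now Permits→Roofing→RoughElec→Finish = 7+12+9+9 = 37 is longest, so the finish becomes 37 days.
Change in finish: 37 − 35 = +2 days.

2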